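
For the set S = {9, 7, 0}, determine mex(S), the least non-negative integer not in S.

0 is in the set but 1 is not, so the mex is 1.

1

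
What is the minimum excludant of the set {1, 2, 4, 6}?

0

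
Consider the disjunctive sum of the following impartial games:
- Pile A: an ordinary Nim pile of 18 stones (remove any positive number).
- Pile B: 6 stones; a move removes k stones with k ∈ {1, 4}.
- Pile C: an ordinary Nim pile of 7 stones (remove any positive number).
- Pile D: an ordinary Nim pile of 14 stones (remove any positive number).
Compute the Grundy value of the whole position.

26

Pile A is a plain Nim pile of size 18, so its Grundy value is 18.
Build the Grundy sequence for pile B with g(k) = mex{g(k−s) : s ∈ {1, 4}, s ≤ k}:
g(0) = mex{} = 0
g(1) = mex{0} = 1
g(2) = mex{1} = 0
g(3) = mex{0} = 1
g(4) = mex{0,1} = 2
g(5) = mex{1,2} = 0
g(6) = mex{0} = 1
So g(6) = 1.
Pile C is a plain Nim pile of size 7, so its Grundy value is 7.
Pile D is a plain Nim pile of size 14, so its Grundy value is 14.
The value of a disjunctive sum is the nim-sum of the parts.
Combined value = 18 ⊕ 1 ⊕ 7 ⊕ 14 = 26.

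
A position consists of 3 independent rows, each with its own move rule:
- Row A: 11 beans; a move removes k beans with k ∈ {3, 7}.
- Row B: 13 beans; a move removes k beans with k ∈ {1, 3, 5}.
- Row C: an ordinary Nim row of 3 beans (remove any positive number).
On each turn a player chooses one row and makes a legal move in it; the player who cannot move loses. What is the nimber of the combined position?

Grundy values for row A (subtraction set {3, 7}):
k:     0  1  2  3  4  5  6  7  8  9 10 11
g(k):  0  0  0  1  1  1  0  2  2  1  0  0
So g(11) = 0.
For row B, compute g(0), g(1), … with moves {1, 3, 5}:
g(0) = mex{} = 0
g(1) = mex{0} = 1
g(2) = mex{1} = 0
g(3) = mex{0} = 1
g(4) = mex{1} = 0
g(5) = mex{0} = 1
g(6) = mex{1} = 0
g(7) = mex{0} = 1
g(8) = mex{1} = 0
g(9) = mex{0} = 1
g(10) = mex{1} = 0
g(11) = mex{0} = 1
g(12) = mex{1} = 0
g(13) = mex{0} = 1
So g(13) = 1.
Row C is a plain Nim row of size 3, so its Grundy value is 3.
The value of a disjunctive sum is the nim-sum of the parts.
Combined value = 0 XOR 1 XOR 3 = 2.

2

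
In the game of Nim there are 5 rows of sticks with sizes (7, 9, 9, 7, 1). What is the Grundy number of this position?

1

Compute the nim-sum pairwise:
7 ⊕ 9 = 14
14 ⊕ 9 = 7
7 ⊕ 7 = 0
0 ⊕ 1 = 1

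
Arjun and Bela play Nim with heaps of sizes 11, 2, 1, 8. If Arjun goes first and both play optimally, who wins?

Nim-sum: 11 ^ 2 ^ 1 ^ 8 = 0.
The nim-sum is 0, so this is a P-position: the player to move is in a losing position under optimal play; Arjun is about to move from it and so loses — Bela wins.

Bela wins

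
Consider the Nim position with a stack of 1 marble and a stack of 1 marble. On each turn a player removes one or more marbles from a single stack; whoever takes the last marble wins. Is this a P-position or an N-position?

In binary:
  1  (1)
  1  (1)
  -
  0  (0)
The nim-sum is 0, so this is a P-position: the player to move is in a losing position under optimal play.

P-position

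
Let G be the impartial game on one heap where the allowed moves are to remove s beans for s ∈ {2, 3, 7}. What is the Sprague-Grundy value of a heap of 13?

Compute g(0), g(1), … for moves {2, 3, 7}:
k:     0  1  2  3  4  5  6  7  8  9 10 11 12 13
g(k):  0  0  1  1  2  0  0  1  1  2  0  0  1  1
So g(13) = 1.

1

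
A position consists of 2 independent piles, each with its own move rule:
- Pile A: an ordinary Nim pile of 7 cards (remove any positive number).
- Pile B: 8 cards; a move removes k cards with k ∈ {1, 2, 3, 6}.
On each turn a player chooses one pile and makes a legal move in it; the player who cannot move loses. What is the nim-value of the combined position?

Pile A is a plain Nim pile of size 7, so its Grundy value is 7.
Build the Grundy sequence for pile B with g(k) = mex{g(k−s) : s ∈ {1, 2, 3, 6}, s ≤ k}:
k:     0  1  2  3  4  5  6  7  8
g(k):  0  1  2  3  0  1  2  3  0
So g(8) = 0.
By the Sprague-Grundy theorem, the Grundy value of a sum of independent games is the XOR of the component values.
Combined value = 7 XOR 0 = 7.

7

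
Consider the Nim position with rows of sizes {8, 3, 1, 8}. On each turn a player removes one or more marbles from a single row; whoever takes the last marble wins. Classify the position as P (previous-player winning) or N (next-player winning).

Compute the nim-sum pairwise:
8 ⊕ 3 = 11
11 ⊕ 1 = 10
10 ⊕ 8 = 2
The nim-sum is 2 ≠ 0, so this is an N-position: the player to move can win.

N-position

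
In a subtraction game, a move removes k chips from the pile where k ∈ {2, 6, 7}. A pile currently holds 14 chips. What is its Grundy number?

Compute g(0), g(1), … for moves {2, 6, 7}:
k:     0  1  2  3  4  5  6  7  8  9 10 11 12 13 14
g(k):  0  0  1  1  0  0  1  1  2  0  3  1  2  0  0
So g(14) = 0.

0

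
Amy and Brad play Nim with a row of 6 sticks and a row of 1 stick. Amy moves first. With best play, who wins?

Amy wins

Compute the nim-sum pairwise:
6 XOR 1 = 7
The nim-sum is 7 ≠ 0, so this is an N-position: the player to move can win; Amy has a winning move.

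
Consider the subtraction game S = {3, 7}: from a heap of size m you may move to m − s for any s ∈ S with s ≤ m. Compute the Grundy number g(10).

0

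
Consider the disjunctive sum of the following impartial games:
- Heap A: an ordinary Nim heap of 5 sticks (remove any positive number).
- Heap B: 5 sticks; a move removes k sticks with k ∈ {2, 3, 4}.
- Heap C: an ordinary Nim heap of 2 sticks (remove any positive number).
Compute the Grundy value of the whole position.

5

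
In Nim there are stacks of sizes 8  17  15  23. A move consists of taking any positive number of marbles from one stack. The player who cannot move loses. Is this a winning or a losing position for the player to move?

Bitwise XOR of the heap sizes:
  01000  (8)
  10001  (17)
  01111  (15)
  10111  (23)
  -----
  00001  (1)
The nim-sum is 1 ≠ 0, so this is an N-position: the player to move can win.

Winning position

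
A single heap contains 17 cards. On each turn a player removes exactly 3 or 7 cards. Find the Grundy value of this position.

Grundy values for subtraction set {3, 7}:
k:     0  1  2  3  4  5  6  7  8  9 10 11 12 13 14 15 16 17
g(k):  0  0  0  1  1  1  0  2  2  1  0  0  0  1  1  1  0  2
So g(17) = 2.

2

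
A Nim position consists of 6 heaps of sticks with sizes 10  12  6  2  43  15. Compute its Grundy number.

Nim-sum: 10 XOR 12 XOR 6 XOR 2 XOR 43 XOR 15 = 38.

38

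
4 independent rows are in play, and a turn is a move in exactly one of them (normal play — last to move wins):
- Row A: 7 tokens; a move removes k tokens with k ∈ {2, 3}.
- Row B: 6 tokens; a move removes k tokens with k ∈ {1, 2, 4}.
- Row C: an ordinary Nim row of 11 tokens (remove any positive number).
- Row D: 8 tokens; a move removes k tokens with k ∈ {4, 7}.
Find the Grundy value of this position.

Build the Grundy sequence for row A with g(k) = mex{g(k−s) : s ∈ {2, 3}, s ≤ k}:
g(0) = mex{} = 0
g(1) = mex{} = 0
g(2) = mex{0} = 1
g(3) = mex{0} = 1
g(4) = mex{0,1} = 2
g(5) = mex{1} = 0
g(6) = mex{1,2} = 0
g(7) = mex{0,2} = 1
So g(7) = 1.
Grundy values for row B (subtraction set {1, 2, 4}):
g(0) = mex{} = 0
g(1) = mex{0} = 1
g(2) = mex{0,1} = 2
g(3) = mex{1,2} = 0
g(4) = mex{0,2} = 1
g(5) = mex{0,1} = 2
g(6) = mex{1,2} = 0
So g(6) = 0.
Row C is a plain Nim row of size 11, so its Grundy value is 11.
Build the Grundy sequence for row D with g(k) = mex{g(k−s) : s ∈ {4, 7}, s ≤ k}:
g(0) = mex{} = 0
g(1) = mex{} = 0
g(2) = mex{} = 0
g(3) = mex{} = 0
g(4) = mex{0} = 1
g(5) = mex{0} = 1
g(6) = mex{0} = 1
g(7) = mex{0} = 1
g(8) = mex{0,1} = 2
So g(8) = 2.
The value of a disjunctive sum is the nim-sum of the parts.
Combined value = 1 ⊕ 0 ⊕ 11 ⊕ 2 = 8.

8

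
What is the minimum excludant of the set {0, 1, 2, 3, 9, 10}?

The values 0, 1, 2, 3 are all present; 4 is the first non-negative integer missing from the set.

4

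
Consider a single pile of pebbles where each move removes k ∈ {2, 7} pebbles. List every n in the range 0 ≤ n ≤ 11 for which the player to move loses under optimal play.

0, 1, 4, 5, 9, 10

Compute g(0), g(1), … for moves {2, 7}:
g(0) = mex{} = 0
g(1) = mex{} = 0
g(2) = mex{0} = 1
g(3) = mex{0} = 1
g(4) = mex{1} = 0
g(5) = mex{1} = 0
g(6) = mex{0} = 1
g(7) = mex{0} = 1
g(8) = mex{0,1} = 2
g(9) = mex{1} = 0
g(10) = mex{1,2} = 0
g(11) = mex{0} = 1
The P-positions (g = 0) in 0..11 are 0, 1, 4, 5, 9, 10.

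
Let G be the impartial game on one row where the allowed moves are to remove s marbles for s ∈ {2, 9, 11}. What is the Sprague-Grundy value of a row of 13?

2

Grundy values for subtraction set {2, 9, 11}:
k:     0  1  2  3  4  5  6  7  8  9 10 11 12 13
g(k):  0  0  1  1  0  0  1  1  0  2  1  3  2  2
So g(13) = 2.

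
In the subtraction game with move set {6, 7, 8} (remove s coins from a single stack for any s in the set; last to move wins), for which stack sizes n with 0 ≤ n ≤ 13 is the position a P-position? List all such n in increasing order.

0, 1, 2, 3, 4, 5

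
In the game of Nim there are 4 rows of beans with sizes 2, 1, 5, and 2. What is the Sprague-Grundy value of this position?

Nim-sum: 2 ^ 1 ^ 5 ^ 2 = 4.

4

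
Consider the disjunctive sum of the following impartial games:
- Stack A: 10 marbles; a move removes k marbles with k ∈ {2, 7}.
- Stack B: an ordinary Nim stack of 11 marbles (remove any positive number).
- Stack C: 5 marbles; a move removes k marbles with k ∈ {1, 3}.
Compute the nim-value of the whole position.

For stack A, compute g(0), g(1), … with moves {2, 7}:
g(0) = mex{} = 0
g(1) = mex{} = 0
g(2) = mex{0} = 1
g(3) = mex{0} = 1
g(4) = mex{1} = 0
g(5) = mex{1} = 0
g(6) = mex{0} = 1
g(7) = mex{0} = 1
g(8) = mex{0,1} = 2
g(9) = mex{1} = 0
g(10) = mex{1,2} = 0
So g(10) = 0.
Stack B is a plain Nim stack of size 11, so its Grundy value is 11.
For stack C, compute g(0), g(1), … with moves {1, 3}:
k:     0  1  2  3  4  5
g(k):  0  1  0  1  0  1
So g(5) = 1.
By the Sprague-Grundy theorem, the Grundy value of a sum of independent games is the XOR of the component values.
Combined value = 0 XOR 11 XOR 1 = 10.

10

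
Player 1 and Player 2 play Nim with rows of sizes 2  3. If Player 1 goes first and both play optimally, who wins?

Player 1 wins

Compute the nim-sum pairwise:
2 ⊕ 3 = 1
The nim-sum is 1 ≠ 0, so this is an N-position: the player to move can win; Player 1 has a winning move.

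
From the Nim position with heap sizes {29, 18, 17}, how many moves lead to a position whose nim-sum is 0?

Nim-sum: 29 ^ 18 ^ 17 = 30.
The overall nim-sum is X = 30. A heap of size p has a winning move iff p XOR X < p (reduce it to p XOR X).
  29: 29 XOR 30 = 3 < 29 — winning move (to 3).
  18: 18 XOR 30 = 12 < 18 — winning move (to 12).
  17: 17 XOR 30 = 15 < 17 — winning move (to 15).
That gives 3 winning moves.

3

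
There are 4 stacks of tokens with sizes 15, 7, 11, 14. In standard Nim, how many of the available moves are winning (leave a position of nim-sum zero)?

3

Bitwise XOR of the heap sizes:
  1111  (15)
  0111  (7)
  1011  (11)
  1110  (14)
  ----
  1101  (13)
The overall nim-sum is X = 13. A stack of size p has a winning move iff p XOR X < p (reduce it to p XOR X).
  15: 15 XOR 13 = 2 < 15 — winning move (to 2).
  7: 7 XOR 13 = 10 ≥ 7 — no move.
  11: 11 XOR 13 = 6 < 11 — winning move (to 6).
  14: 14 XOR 13 = 3 < 14 — winning move (to 3).
That gives 3 winning moves.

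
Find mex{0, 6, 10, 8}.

1

0 is in the set but 1 is not, so the mex is 1.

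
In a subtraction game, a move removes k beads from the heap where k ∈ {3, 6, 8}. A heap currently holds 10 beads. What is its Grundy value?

3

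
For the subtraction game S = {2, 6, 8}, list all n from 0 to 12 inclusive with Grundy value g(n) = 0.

0, 1, 4, 5

Grundy values for subtraction set {2, 6, 8}:
g(0) = mex{} = 0
g(1) = mex{} = 0
g(2) = mex{0} = 1
g(3) = mex{0} = 1
g(4) = mex{1} = 0
g(5) = mex{1} = 0
g(6) = mex{0} = 1
g(7) = mex{0} = 1
g(8) = mex{0,1} = 2
g(9) = mex{0,1} = 2
g(10) = mex{0,1,2} = 3
g(11) = mex{0,1,2} = 3
g(12) = mex{0,1,3} = 2
The P-positions (g = 0) in 0..12 are 0, 1, 4, 5.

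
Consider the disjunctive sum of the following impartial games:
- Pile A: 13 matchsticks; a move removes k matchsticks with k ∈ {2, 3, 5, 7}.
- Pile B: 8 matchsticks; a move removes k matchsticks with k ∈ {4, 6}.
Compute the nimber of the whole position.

0

For pile A, compute g(0), g(1), … with moves {2, 3, 5, 7}:
g(0) = mex{} = 0
g(1) = mex{} = 0
g(2) = mex{0} = 1
g(3) = mex{0} = 1
g(4) = mex{0,1} = 2
g(5) = mex{0,1} = 2
g(6) = mex{0,1,2} = 3
g(7) = mex{0,1,2} = 3
g(8) = mex{0,1,2,3} = 4
g(9) = mex{1,2,3} = 0
g(10) = mex{1,2,3,4} = 0
g(11) = mex{0,2,3,4} = 1
g(12) = mex{0,2,3} = 1
g(13) = mex{0,1,3,4} = 2
So g(13) = 2.
Grundy values for pile B (subtraction set {4, 6}):
k:     0  1  2  3  4  5  6  7  8
g(k):  0  0  0  0  1  1  1  1  2
So g(8) = 2.
The value of a disjunctive sum is the nim-sum of the parts.
Combined value = 2 XOR 2 = 0.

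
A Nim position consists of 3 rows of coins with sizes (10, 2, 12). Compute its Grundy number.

Bitwise XOR of the heap sizes:
  1010  (10)
  0010  (2)
  1100  (12)
  ----
  0100  (4)

4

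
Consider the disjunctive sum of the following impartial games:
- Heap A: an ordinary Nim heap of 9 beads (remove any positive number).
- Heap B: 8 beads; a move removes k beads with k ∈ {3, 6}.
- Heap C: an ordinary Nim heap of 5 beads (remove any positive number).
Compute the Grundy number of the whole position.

Heap A is a plain Nim heap of size 9, so its Grundy value is 9.
Build the Grundy sequence for heap B with g(k) = mex{g(k−s) : s ∈ {3, 6}, s ≤ k}:
g(0) = mex{} = 0
g(1) = mex{} = 0
g(2) = mex{} = 0
g(3) = mex{0} = 1
g(4) = mex{0} = 1
g(5) = mex{0} = 1
g(6) = mex{0,1} = 2
g(7) = mex{0,1} = 2
g(8) = mex{0,1} = 2
So g(8) = 2.
Heap C is a plain Nim heap of size 5, so its Grundy value is 5.
By the Sprague-Grundy theorem, the Grundy value of a sum of independent games is the XOR of the component values.
Combined value = 9 ⊕ 2 ⊕ 5 = 14.

14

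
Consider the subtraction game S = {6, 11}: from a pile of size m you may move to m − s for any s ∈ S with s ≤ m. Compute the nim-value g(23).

1

Build the Grundy sequence with g(k) = mex{g(k−s) : s ∈ {6, 11}, s ≤ k}:
k:     0  1  2  3  4  5  6  7  8  9 10 11 12 13 14 15 16 17 18 19 20 21 22 23
g(k):  0  0  0  0  0  0  1  1  1  1  1  1  2  2  2  2  2  0  0  0  0  0  0  1
So g(23) = 1.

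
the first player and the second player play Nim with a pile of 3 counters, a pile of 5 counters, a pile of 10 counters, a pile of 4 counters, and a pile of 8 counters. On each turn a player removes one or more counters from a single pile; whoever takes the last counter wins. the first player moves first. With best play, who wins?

the second player wins

Bitwise XOR of the heap sizes:
  0011  (3)
  0101  (5)
  1010  (10)
  0100  (4)
  1000  (8)
  ----
  0000  (0)
The nim-sum is 0, so this is a P-position: the player to move is in a losing position under optimal play; the first player is about to move from it and so loses — the second player wins.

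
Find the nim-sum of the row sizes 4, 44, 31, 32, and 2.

21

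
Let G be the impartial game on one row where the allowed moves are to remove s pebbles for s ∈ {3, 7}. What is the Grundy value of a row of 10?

Grundy values for subtraction set {3, 7}:
g(0) = mex{} = 0
g(1) = mex{} = 0
g(2) = mex{} = 0
g(3) = mex{0} = 1
g(4) = mex{0} = 1
g(5) = mex{0} = 1
g(6) = mex{1} = 0
g(7) = mex{0,1} = 2
g(8) = mex{0,1} = 2
g(9) = mex{0} = 1
g(10) = mex{1,2} = 0
So g(10) = 0.

0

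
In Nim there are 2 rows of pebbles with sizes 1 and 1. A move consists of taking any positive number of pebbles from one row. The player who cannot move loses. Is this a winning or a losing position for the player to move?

Losing position

Bitwise XOR of the heap sizes:
  1  (1)
  1  (1)
  -
  0  (0)
The nim-sum is 0, so this is a P-position: the player to move is in a losing position under optimal play.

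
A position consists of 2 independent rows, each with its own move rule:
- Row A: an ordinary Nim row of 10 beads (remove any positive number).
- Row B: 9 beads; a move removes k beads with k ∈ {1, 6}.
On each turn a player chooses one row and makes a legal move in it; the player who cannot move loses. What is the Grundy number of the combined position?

10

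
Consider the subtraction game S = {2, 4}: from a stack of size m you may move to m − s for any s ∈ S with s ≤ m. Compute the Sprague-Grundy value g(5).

2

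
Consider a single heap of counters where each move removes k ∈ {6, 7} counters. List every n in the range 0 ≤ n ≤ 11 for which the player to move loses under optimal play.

0, 1, 2, 3, 4, 5

Compute g(0), g(1), … for moves {6, 7}:
g(0) = mex{} = 0
g(1) = mex{} = 0
g(2) = mex{} = 0
g(3) = mex{} = 0
g(4) = mex{} = 0
g(5) = mex{} = 0
g(6) = mex{0} = 1
g(7) = mex{0} = 1
g(8) = mex{0} = 1
g(9) = mex{0} = 1
g(10) = mex{0} = 1
g(11) = mex{0} = 1
The P-positions (g = 0) in 0..11 are 0, 1, 2, 3, 4, 5.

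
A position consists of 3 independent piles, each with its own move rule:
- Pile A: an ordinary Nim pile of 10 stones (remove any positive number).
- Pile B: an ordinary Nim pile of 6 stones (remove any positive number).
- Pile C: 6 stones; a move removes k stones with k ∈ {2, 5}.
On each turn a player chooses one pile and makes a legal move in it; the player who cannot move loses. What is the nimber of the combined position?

13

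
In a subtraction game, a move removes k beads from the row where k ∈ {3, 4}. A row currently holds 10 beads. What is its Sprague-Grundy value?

Build the Grundy sequence with g(k) = mex{g(k−s) : s ∈ {3, 4}, s ≤ k}:
g(0) = mex{} = 0
g(1) = mex{} = 0
g(2) = mex{} = 0
g(3) = mex{0} = 1
g(4) = mex{0} = 1
g(5) = mex{0} = 1
g(6) = mex{0,1} = 2
g(7) = mex{1} = 0
g(8) = mex{1} = 0
g(9) = mex{1,2} = 0
g(10) = mex{0,2} = 1
So g(10) = 1.

1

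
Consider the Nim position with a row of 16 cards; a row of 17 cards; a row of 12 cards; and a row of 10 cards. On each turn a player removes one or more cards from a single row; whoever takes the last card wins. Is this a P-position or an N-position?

In binary:
  10000  (16)
  10001  (17)
  01100  (12)
  01010  (10)
  -----
  00111  (7)
The nim-sum is 7 ≠ 0, so this is an N-position: the player to move can win.

N-position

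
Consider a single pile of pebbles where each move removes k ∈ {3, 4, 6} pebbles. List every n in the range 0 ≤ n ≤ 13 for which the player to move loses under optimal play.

0, 1, 2, 9, 10, 11

Build the Grundy sequence with g(k) = mex{g(k−s) : s ∈ {3, 4, 6}, s ≤ k}:
g(0) = mex{} = 0
g(1) = mex{} = 0
g(2) = mex{} = 0
g(3) = mex{0} = 1
g(4) = mex{0} = 1
g(5) = mex{0} = 1
g(6) = mex{0,1} = 2
g(7) = mex{0,1} = 2
g(8) = mex{0,1} = 2
g(9) = mex{1,2} = 0
g(10) = mex{1,2} = 0
g(11) = mex{1,2} = 0
g(12) = mex{0,2} = 1
g(13) = mex{0,2} = 1
The P-positions (g = 0) in 0..13 are 0, 1, 2, 9, 10, 11.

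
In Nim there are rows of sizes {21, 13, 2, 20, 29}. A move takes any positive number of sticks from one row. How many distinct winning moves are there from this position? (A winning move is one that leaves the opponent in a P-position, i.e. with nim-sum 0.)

Nim-sum: 21 XOR 13 XOR 2 XOR 20 XOR 29 = 19.
The overall nim-sum is X = 19. A row of size p has a winning move iff p XOR X < p (reduce it to p XOR X).
  21: 21 XOR 19 = 6 < 21 — winning move (to 6).
  13: 13 XOR 19 = 30 ≥ 13 — no move.
  2: 2 XOR 19 = 17 ≥ 2 — no move.
  20: 20 XOR 19 = 7 < 20 — winning move (to 7).
  29: 29 XOR 19 = 14 < 29 — winning move (to 14).
That gives 3 winning moves.

3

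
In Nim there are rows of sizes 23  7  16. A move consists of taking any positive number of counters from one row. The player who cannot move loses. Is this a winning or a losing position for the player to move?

Nim-sum: 23 XOR 7 XOR 16 = 0.
The nim-sum is 0, so this is a P-position: the player to move is in a losing position under optimal play.

Losing position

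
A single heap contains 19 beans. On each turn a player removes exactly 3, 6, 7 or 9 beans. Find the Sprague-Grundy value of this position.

Build the Grundy sequence with g(k) = mex{g(k−s) : s ∈ {3, 6, 7, 9}, s ≤ k}:
k:     0  1  2  3  4  5  6  7  8  9 10 11 12 13 14 15 16 17 18 19
g(k):  0  0  0  1  1  1  2  2  2  3  3  3  0  0  0  1  1  1  2  2
So g(19) = 2.

2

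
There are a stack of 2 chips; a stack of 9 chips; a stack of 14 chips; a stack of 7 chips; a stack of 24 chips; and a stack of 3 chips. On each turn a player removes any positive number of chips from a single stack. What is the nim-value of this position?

25

Bitwise XOR of the heap sizes:
  00010  (2)
  01001  (9)
  01110  (14)
  00111  (7)
  11000  (24)
  00011  (3)
  -----
  11001  (25)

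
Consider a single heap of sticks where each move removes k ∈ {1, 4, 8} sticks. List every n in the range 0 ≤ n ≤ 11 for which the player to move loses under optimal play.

Compute g(0), g(1), … for moves {1, 4, 8}:
g(0) = mex{} = 0
g(1) = mex{0} = 1
g(2) = mex{1} = 0
g(3) = mex{0} = 1
g(4) = mex{0,1} = 2
g(5) = mex{1,2} = 0
g(6) = mex{0} = 1
g(7) = mex{1} = 0
g(8) = mex{0,2} = 1
g(9) = mex{0,1} = 2
g(10) = mex{0,1,2} = 3
g(11) = mex{0,1,3} = 2
The P-positions (g = 0) in 0..11 are 0, 2, 5, 7.

0, 2, 5, 7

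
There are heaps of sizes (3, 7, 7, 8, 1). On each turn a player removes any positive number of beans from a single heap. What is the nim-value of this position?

Nim-sum: 3 ⊕ 7 ⊕ 7 ⊕ 8 ⊕ 1 = 10.

10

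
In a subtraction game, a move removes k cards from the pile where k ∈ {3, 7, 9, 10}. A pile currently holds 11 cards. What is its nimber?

Build the Grundy sequence with g(k) = mex{g(k−s) : s ∈ {3, 7, 9, 10}, s ≤ k}:
g(0) = mex{} = 0
g(1) = mex{} = 0
g(2) = mex{} = 0
g(3) = mex{0} = 1
g(4) = mex{0} = 1
g(5) = mex{0} = 1
g(6) = mex{1} = 0
g(7) = mex{0,1} = 2
g(8) = mex{0,1} = 2
g(9) = mex{0} = 1
g(10) = mex{0,1,2} = 3
g(11) = mex{0,1,2} = 3
So g(11) = 3.

3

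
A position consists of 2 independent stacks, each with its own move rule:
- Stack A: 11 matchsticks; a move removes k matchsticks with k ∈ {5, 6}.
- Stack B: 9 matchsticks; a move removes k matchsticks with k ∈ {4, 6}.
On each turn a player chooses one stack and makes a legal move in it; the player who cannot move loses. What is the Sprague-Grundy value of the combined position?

2

For stack A, compute g(0), g(1), … with moves {5, 6}:
k:     0  1  2  3  4  5  6  7  8  9 10 11
g(k):  0  0  0  0  0  1  1  1  1  1  2  0
So g(11) = 0.
Grundy values for stack B (subtraction set {4, 6}):
g(0) = mex{} = 0
g(1) = mex{} = 0
g(2) = mex{} = 0
g(3) = mex{} = 0
g(4) = mex{0} = 1
g(5) = mex{0} = 1
g(6) = mex{0} = 1
g(7) = mex{0} = 1
g(8) = mex{0,1} = 2
g(9) = mex{0,1} = 2
So g(9) = 2.
The value of a disjunctive sum is the nim-sum of the parts.
Combined value = 0 ⊕ 2 = 2.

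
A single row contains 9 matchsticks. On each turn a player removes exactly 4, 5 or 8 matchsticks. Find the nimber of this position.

Grundy values for subtraction set {4, 5, 8}:
k:     0  1  2  3  4  5  6  7  8  9
g(k):  0  0  0  0  1  1  1  1  2  2
So g(9) = 2.

2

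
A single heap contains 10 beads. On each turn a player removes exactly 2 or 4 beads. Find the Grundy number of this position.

2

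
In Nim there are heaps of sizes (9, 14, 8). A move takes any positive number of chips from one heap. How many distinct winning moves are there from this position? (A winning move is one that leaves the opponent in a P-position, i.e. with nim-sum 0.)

3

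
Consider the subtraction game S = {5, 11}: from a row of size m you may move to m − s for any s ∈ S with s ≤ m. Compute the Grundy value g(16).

0

Compute g(0), g(1), … for moves {5, 11}:
k:     0  1  2  3  4  5  6  7  8  9 10 11 12 13 14 15 16
g(k):  0  0  0  0  0  1  1  1  1  1  0  2  2  2  2  1  0
So g(16) = 0.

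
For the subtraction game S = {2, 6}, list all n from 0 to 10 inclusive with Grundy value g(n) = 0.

0, 1, 4, 5, 8, 9

Compute g(0), g(1), … for moves {2, 6}:
g(0) = mex{} = 0
g(1) = mex{} = 0
g(2) = mex{0} = 1
g(3) = mex{0} = 1
g(4) = mex{1} = 0
g(5) = mex{1} = 0
g(6) = mex{0} = 1
g(7) = mex{0} = 1
g(8) = mex{1} = 0
g(9) = mex{1} = 0
g(10) = mex{0} = 1
The P-positions (g = 0) in 0..10 are 0, 1, 4, 5, 8, 9.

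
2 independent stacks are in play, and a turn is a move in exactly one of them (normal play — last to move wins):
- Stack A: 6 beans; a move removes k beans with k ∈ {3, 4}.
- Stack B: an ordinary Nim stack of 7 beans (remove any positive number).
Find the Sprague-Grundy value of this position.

Build the Grundy sequence for stack A with g(k) = mex{g(k−s) : s ∈ {3, 4}, s ≤ k}:
k:     0  1  2  3  4  5  6
g(k):  0  0  0  1  1  1  2
So g(6) = 2.
Stack B is a plain Nim stack of size 7, so its Grundy value is 7.
By the Sprague-Grundy theorem, the Grundy value of a sum of independent games is the XOR of the component values.
Combined value = 2 XOR 7 = 5.

5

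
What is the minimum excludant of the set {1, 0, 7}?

The values 0, 1 are all present; 2 is the first non-negative integer missing from the set.

2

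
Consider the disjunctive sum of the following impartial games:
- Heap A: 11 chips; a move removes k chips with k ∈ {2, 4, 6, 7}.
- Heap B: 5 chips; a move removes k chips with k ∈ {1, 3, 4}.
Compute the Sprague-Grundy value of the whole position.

2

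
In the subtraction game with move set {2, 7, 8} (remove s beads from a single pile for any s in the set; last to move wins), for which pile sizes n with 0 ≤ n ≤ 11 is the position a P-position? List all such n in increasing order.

0, 1, 4, 5, 10

Build the Grundy sequence with g(k) = mex{g(k−s) : s ∈ {2, 7, 8}, s ≤ k}:
k:     0  1  2  3  4  5  6  7  8  9 10 11
g(k):  0  0  1  1  0  0  1  1  2  2  0  3
The P-positions (g = 0) in 0..11 are 0, 1, 4, 5, 10.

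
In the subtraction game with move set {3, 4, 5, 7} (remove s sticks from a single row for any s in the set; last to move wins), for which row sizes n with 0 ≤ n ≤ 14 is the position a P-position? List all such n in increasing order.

0, 1, 2, 10, 11, 12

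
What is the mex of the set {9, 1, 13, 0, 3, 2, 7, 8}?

4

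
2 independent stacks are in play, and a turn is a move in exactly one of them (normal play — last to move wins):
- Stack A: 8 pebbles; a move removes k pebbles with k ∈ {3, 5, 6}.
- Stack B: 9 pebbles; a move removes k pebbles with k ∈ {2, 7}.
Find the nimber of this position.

For stack A, compute g(0), g(1), … with moves {3, 5, 6}:
k:     0  1  2  3  4  5  6  7  8
g(k):  0  0  0  1  1  1  2  2  2
So g(8) = 2.
For stack B, compute g(0), g(1), … with moves {2, 7}:
k:     0  1  2  3  4  5  6  7  8  9
g(k):  0  0  1  1  0  0  1  1  2  0
So g(9) = 0.
The value of a disjunctive sum is the nim-sum of the parts.
Combined value = 2 ⊕ 0 = 2.

2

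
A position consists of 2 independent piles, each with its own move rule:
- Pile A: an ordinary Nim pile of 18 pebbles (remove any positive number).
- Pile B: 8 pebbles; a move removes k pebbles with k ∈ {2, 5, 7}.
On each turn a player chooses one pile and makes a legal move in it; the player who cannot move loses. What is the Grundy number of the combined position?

Pile A is a plain Nim pile of size 18, so its Grundy value is 18.
For pile B, compute g(0), g(1), … with moves {2, 5, 7}:
g(0) = mex{} = 0
g(1) = mex{} = 0
g(2) = mex{0} = 1
g(3) = mex{0} = 1
g(4) = mex{1} = 0
g(5) = mex{0,1} = 2
g(6) = mex{0} = 1
g(7) = mex{0,1,2} = 3
g(8) = mex{0,1} = 2
So g(8) = 2.
By the Sprague-Grundy theorem, the Grundy value of a sum of independent games is the XOR of the component values.
Combined value = 18 XOR 2 = 16.

16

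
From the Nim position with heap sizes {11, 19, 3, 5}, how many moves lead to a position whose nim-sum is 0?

Compute the nim-sum pairwise:
11 ⊕ 19 = 24
24 ⊕ 3 = 27
27 ⊕ 5 = 30
The overall nim-sum is X = 30. A heap of size p has a winning move iff p XOR X < p (reduce it to p XOR X).
  11: 11 XOR 30 = 21 ≥ 11 — no move.
  19: 19 XOR 30 = 13 < 19 — winning move (to 13).
  3: 3 XOR 30 = 29 ≥ 3 — no move.
  5: 5 XOR 30 = 27 ≥ 5 — no move.
That gives 1 winning move.

1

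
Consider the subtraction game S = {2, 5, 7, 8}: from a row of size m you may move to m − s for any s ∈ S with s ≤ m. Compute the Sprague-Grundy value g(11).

3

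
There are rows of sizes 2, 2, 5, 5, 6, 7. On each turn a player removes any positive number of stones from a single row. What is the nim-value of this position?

Bitwise XOR of the heap sizes:
  010  (2)
  010  (2)
  101  (5)
  101  (5)
  110  (6)
  111  (7)
  ---
  001  (1)

1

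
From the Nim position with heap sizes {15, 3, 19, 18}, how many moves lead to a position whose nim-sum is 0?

Write each in binary and XOR column by column:
  01111  (15)
  00011  (3)
  10011  (19)
  10010  (18)
  -----
  01101  (13)
The overall nim-sum is X = 13. A heap of size p has a winning move iff p XOR X < p (reduce it to p XOR X).
  15: 15 XOR 13 = 2 < 15 — winning move (to 2).
  3: 3 XOR 13 = 14 ≥ 3 — no move.
  19: 19 XOR 13 = 30 ≥ 19 — no move.
  18: 18 XOR 13 = 31 ≥ 18 — no move.
That gives 1 winning move.

1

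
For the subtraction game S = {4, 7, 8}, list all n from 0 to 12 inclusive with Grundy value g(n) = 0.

Build the Grundy sequence with g(k) = mex{g(k−s) : s ∈ {4, 7, 8}, s ≤ k}:
k:     0  1  2  3  4  5  6  7  8  9 10 11 12
g(k):  0  0  0  0  1  1  1  1  2  2  2  2  0
The P-positions (g = 0) in 0..12 are 0, 1, 2, 3, 12.

0, 1, 2, 3, 12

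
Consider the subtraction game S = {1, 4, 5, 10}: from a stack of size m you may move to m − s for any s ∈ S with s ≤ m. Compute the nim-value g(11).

Grundy values for subtraction set {1, 4, 5, 10}:
k:     0  1  2  3  4  5  6  7  8  9 10 11
g(k):  0  1  0  1  2  3  2  3  0  1  4  0
So g(11) = 0.

0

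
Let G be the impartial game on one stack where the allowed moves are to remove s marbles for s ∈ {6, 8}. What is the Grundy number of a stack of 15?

0

Grundy values for subtraction set {6, 8}:
k:     0  1  2  3  4  5  6  7  8  9 10 11 12 13 14 15
g(k):  0  0  0  0  0  0  1  1  1  1  1  1  2  2  0  0
So g(15) = 0.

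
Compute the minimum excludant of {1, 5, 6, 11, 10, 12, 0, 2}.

3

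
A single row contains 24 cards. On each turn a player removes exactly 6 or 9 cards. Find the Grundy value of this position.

1

Grundy values for subtraction set {6, 9}:
k:     0  1  2  3  4  5  6  7  8  9 10 11 12 13 14 15 16 17 18 19 20 21 22 23 24
g(k):  0  0  0  0  0  0  1  1  1  1  1  1  2  2  2  0  0  0  0  0  0  1  1  1  1
So g(24) = 1.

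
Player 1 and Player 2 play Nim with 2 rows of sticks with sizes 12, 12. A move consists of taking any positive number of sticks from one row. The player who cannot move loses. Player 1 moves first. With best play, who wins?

Player 2 wins

Write each in binary and XOR column by column:
  1100  (12)
  1100  (12)
  ----
  0000  (0)
The nim-sum is 0, so this is a P-position: the player to move is in a losing position under optimal play; Player 1 is about to move from it and so loses — Player 2 wins.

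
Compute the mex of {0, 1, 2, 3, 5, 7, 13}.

4

The values 0, 1, 2, 3 are all present; 4 is the first non-negative integer missing from the set.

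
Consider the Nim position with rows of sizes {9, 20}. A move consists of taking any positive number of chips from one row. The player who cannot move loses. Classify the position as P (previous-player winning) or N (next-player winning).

N-position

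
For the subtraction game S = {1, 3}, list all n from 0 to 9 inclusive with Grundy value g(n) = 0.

0, 2, 4, 6, 8

Build the Grundy sequence with g(k) = mex{g(k−s) : s ∈ {1, 3}, s ≤ k}:
k:     0  1  2  3  4  5  6  7  8  9
g(k):  0  1  0  1  0  1  0  1  0  1
The P-positions (g = 0) in 0..9 are 0, 2, 4, 6, 8.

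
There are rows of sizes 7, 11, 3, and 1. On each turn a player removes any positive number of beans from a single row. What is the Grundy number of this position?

14

Nim-sum: 7 XOR 11 XOR 3 XOR 1 = 14.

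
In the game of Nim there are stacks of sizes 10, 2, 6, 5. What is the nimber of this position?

11

Nim-sum: 10 ^ 2 ^ 6 ^ 5 = 11.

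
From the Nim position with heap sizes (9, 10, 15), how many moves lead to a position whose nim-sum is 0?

Nim-sum: 9 XOR 10 XOR 15 = 12.
The overall nim-sum is X = 12. A heap of size p has a winning move iff p XOR X < p (reduce it to p XOR X).
  9: 9 XOR 12 = 5 < 9 — winning move (to 5).
  10: 10 XOR 12 = 6 < 10 — winning move (to 6).
  15: 15 XOR 12 = 3 < 15 — winning move (to 3).
That gives 3 winning moves.

3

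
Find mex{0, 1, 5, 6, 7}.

The values 0, 1 are all present; 2 is the first non-negative integer missing from the set.

2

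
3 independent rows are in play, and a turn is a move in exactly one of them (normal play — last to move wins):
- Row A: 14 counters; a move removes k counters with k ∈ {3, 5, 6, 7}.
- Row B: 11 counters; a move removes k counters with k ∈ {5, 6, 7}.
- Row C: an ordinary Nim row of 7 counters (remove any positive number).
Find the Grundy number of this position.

4

For row A, compute g(0), g(1), … with moves {3, 5, 6, 7}:
k:     0  1  2  3  4  5  6  7  8  9 10 11 12 13 14
g(k):  0  0  0  1  1  1  2  2  2  3  0  0  0  1  1
So g(14) = 1.
Build the Grundy sequence for row B with g(k) = mex{g(k−s) : s ∈ {5, 6, 7}, s ≤ k}:
k:     0  1  2  3  4  5  6  7  8  9 10 11
g(k):  0  0  0  0  0  1  1  1  1  1  2  2
So g(11) = 2.
Row C is a plain Nim row of size 7, so its Grundy value is 7.
The value of a disjunctive sum is the nim-sum of the parts.
Combined value = 1 ⊕ 2 ⊕ 7 = 4.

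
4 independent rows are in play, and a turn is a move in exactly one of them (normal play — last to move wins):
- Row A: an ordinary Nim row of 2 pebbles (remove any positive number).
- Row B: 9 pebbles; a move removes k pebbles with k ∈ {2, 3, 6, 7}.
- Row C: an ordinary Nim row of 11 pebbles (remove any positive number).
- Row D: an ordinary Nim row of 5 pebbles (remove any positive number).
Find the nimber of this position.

12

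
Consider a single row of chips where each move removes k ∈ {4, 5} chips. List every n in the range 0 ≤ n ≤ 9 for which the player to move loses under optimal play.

Grundy values for subtraction set {4, 5}:
g(0) = mex{} = 0
g(1) = mex{} = 0
g(2) = mex{} = 0
g(3) = mex{} = 0
g(4) = mex{0} = 1
g(5) = mex{0} = 1
g(6) = mex{0} = 1
g(7) = mex{0} = 1
g(8) = mex{0,1} = 2
g(9) = mex{1} = 0
The P-positions (g = 0) in 0..9 are 0, 1, 2, 3, 9.

0, 1, 2, 3, 9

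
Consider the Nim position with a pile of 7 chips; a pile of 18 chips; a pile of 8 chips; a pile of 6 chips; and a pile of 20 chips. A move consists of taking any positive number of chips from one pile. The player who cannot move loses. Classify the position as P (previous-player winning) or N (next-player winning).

N-position

Compute the nim-sum pairwise:
7 XOR 18 = 21
21 XOR 8 = 29
29 XOR 6 = 27
27 XOR 20 = 15
The nim-sum is 15 ≠ 0, so this is an N-position: the player to move can win.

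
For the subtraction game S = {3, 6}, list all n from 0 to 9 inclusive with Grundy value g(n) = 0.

Compute g(0), g(1), … for moves {3, 6}:
g(0) = mex{} = 0
g(1) = mex{} = 0
g(2) = mex{} = 0
g(3) = mex{0} = 1
g(4) = mex{0} = 1
g(5) = mex{0} = 1
g(6) = mex{0,1} = 2
g(7) = mex{0,1} = 2
g(8) = mex{0,1} = 2
g(9) = mex{1,2} = 0
The P-positions (g = 0) in 0..9 are 0, 1, 2, 9.

0, 1, 2, 9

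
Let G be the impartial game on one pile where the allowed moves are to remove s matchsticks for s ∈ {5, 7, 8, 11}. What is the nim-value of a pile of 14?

Compute g(0), g(1), … for moves {5, 7, 8, 11}:
k:     0  1  2  3  4  5  6  7  8  9 10 11 12 13 14
g(k):  0  0  0  0  0  1  1  1  1  1  2  2  2  2  2
So g(14) = 2.

2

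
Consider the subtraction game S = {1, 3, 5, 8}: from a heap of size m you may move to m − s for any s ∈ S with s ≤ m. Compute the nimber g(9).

3

Grundy values for subtraction set {1, 3, 5, 8}:
k:     0  1  2  3  4  5  6  7  8  9
g(k):  0  1  0  1  0  1  0  1  2  3
So g(9) = 3.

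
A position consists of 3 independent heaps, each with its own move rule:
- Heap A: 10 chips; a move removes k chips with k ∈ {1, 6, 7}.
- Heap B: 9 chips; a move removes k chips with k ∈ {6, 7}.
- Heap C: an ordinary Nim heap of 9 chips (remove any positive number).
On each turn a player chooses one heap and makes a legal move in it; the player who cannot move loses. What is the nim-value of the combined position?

Build the Grundy sequence for heap A with g(k) = mex{g(k−s) : s ∈ {1, 6, 7}, s ≤ k}:
g(0) = mex{} = 0
g(1) = mex{0} = 1
g(2) = mex{1} = 0
g(3) = mex{0} = 1
g(4) = mex{1} = 0
g(5) = mex{0} = 1
g(6) = mex{0,1} = 2
g(7) = mex{0,1,2} = 3
g(8) = mex{0,1,3} = 2
g(9) = mex{0,1,2} = 3
g(10) = mex{0,1,3} = 2
So g(10) = 2.
Grundy values for heap B (subtraction set {6, 7}):
k:     0  1  2  3  4  5  6  7  8  9
g(k):  0  0  0  0  0  0  1  1  1  1
So g(9) = 1.
Heap C is a plain Nim heap of size 9, so its Grundy value is 9.
By the Sprague-Grundy theorem, the Grundy value of a sum of independent games is the XOR of the component values.
Combined value = 2 ⊕ 1 ⊕ 9 = 10.

10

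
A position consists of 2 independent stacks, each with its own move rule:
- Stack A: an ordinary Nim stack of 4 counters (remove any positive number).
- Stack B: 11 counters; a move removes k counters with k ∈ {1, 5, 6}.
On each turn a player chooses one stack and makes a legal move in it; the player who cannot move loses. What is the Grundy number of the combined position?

4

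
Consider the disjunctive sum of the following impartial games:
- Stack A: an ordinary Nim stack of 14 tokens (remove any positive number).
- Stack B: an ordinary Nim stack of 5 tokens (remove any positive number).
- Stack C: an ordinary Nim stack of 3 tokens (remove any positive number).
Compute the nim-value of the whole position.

8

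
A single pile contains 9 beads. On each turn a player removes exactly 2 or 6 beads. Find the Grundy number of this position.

Build the Grundy sequence with g(k) = mex{g(k−s) : s ∈ {2, 6}, s ≤ k}:
k:     0  1  2  3  4  5  6  7  8  9
g(k):  0  0  1  1  0  0  1  1  0  0
So g(9) = 0.

0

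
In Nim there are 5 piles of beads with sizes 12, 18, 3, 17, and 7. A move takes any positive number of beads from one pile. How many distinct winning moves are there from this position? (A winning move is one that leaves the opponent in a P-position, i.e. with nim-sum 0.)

1

Compute the nim-sum pairwise:
12 ⊕ 18 = 30
30 ⊕ 3 = 29
29 ⊕ 17 = 12
12 ⊕ 7 = 11
The overall nim-sum is X = 11. A pile of size p has a winning move iff p XOR X < p (reduce it to p XOR X).
  12: 12 XOR 11 = 7 < 12 — winning move (to 7).
  18: 18 XOR 11 = 25 ≥ 18 — no move.
  3: 3 XOR 11 = 8 ≥ 3 — no move.
  17: 17 XOR 11 = 26 ≥ 17 — no move.
  7: 7 XOR 11 = 12 ≥ 7 — no move.
That gives 1 winning move.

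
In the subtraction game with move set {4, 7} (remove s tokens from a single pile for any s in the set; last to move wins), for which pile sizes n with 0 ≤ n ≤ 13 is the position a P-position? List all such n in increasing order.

0, 1, 2, 3, 11, 12, 13

Grundy values for subtraction set {4, 7}:
k:     0  1  2  3  4  5  6  7  8  9 10 11 12 13
g(k):  0  0  0  0  1  1  1  1  2  2  2  0  0  0
The P-positions (g = 0) in 0..13 are 0, 1, 2, 3, 11, 12, 13.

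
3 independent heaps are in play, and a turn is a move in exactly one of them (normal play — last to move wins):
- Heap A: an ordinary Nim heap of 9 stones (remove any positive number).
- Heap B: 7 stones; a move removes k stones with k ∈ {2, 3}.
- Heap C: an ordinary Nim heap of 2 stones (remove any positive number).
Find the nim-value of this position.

10

Heap A is a plain Nim heap of size 9, so its Grundy value is 9.
Build the Grundy sequence for heap B with g(k) = mex{g(k−s) : s ∈ {2, 3}, s ≤ k}:
g(0) = mex{} = 0
g(1) = mex{} = 0
g(2) = mex{0} = 1
g(3) = mex{0} = 1
g(4) = mex{0,1} = 2
g(5) = mex{1} = 0
g(6) = mex{1,2} = 0
g(7) = mex{0,2} = 1
So g(7) = 1.
Heap C is a plain Nim heap of size 2, so its Grundy value is 2.
By the Sprague-Grundy theorem, the Grundy value of a sum of independent games is the XOR of the component values.
Combined value = 9 ⊕ 1 ⊕ 2 = 10.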